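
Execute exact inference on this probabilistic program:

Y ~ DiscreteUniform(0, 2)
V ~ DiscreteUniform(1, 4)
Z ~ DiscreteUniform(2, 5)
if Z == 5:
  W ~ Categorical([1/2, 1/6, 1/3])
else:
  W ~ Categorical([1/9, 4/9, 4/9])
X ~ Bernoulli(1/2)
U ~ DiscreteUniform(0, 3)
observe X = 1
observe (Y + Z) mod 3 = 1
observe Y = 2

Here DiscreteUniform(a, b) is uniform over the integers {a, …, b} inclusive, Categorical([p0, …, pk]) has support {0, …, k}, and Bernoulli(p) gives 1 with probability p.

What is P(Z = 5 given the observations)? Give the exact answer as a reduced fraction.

Enumerate traces; 96 have nonzero weight after conditioning:
  (Y=2, V=1, Z=2, W=0, X=1, U=0) weight 1/3456
  (Y=2, V=1, Z=2, W=0, X=1, U=1) weight 1/3456
  (Y=2, V=1, Z=2, W=0, X=1, U=2) weight 1/3456
  (Y=2, V=1, Z=2, W=0, X=1, U=3) weight 1/3456
  (Y=2, V=1, Z=2, W=1, X=1, U=0) weight 1/864
  (Y=2, V=1, Z=2, W=1, X=1, U=1) weight 1/864
  (Y=2, V=1, Z=2, W=1, X=1, U=2) weight 1/864
  (Y=2, V=1, Z=2, W=1, X=1, U=3) weight 1/864
  (Y=2, V=1, Z=5, W=0, X=1, U=0) weight 1/768
  … 87 more
Group by Z:
  weight(Z=2) = 1/24
  weight(Z=5) = 1/24
Total weight = 1/24 + 1/24 = 1/12
P(Z=2 | obs) = 1/24 / 1/12 = 1/2
P(Z=5 | obs) = 1/24 / 1/12 = 1/2

P(Z = 5 | obs) = 1/2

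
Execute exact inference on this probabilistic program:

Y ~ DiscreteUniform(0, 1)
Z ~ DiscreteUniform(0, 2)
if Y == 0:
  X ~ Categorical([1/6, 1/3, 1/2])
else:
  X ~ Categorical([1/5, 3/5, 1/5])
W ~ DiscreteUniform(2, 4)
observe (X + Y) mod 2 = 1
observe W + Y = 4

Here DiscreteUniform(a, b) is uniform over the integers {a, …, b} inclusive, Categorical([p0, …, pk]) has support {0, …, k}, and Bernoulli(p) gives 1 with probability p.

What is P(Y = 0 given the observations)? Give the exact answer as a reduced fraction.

Enumerate traces; 9 have nonzero weight after conditioning:
  (Y=0, Z=0, X=1, W=4) weight 1/54
  (Y=0, Z=1, X=1, W=4) weight 1/54
  (Y=0, Z=2, X=1, W=4) weight 1/54
  (Y=1, Z=0, X=0, W=3) weight 1/90
  (Y=1, Z=0, X=2, W=3) weight 1/90
  (Y=1, Z=1, X=0, W=3) weight 1/90
  (Y=1, Z=1, X=2, W=3) weight 1/90
  (Y=1, Z=2, X=0, W=3) weight 1/90
  … 1 more
Group by Y:
  weight(Y=0) = 1/18
  weight(Y=1) = 1/15
Total weight = 1/18 + 1/15 = 11/90
P(Y=0 | obs) = 1/18 / 11/90 = 5/11
P(Y=1 | obs) = 1/15 / 11/90 = 6/11

P(Y = 0 | obs) = 5/11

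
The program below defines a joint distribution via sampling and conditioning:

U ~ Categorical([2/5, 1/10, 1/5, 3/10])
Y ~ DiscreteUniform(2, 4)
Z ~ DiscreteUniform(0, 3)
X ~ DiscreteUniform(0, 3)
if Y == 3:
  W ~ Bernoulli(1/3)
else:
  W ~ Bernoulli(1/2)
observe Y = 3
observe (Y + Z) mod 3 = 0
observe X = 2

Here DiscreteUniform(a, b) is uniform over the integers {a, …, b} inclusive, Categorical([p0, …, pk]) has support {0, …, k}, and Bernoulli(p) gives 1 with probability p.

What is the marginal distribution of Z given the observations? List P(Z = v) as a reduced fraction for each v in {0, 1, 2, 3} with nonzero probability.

Enumerate traces; 16 have nonzero weight after conditioning:
  (U=0, Y=3, Z=0, X=2, W=0) weight 1/180
  (U=0, Y=3, Z=0, X=2, W=1) weight 1/360
  (U=0, Y=3, Z=3, X=2, W=0) weight 1/180
  (U=0, Y=3, Z=3, X=2, W=1) weight 1/360
  (U=1, Y=3, Z=0, X=2, W=0) weight 1/720
  (U=1, Y=3, Z=0, X=2, W=1) weight 1/1440
  (U=1, Y=3, Z=3, X=2, W=0) weight 1/720
  (U=1, Y=3, Z=3, X=2, W=1) weight 1/1440
  … 8 more
Group by Z:
  weight(Z=0) = 1/48
  weight(Z=3) = 1/48
Total weight = 1/48 + 1/48 = 1/24
P(Z=0 | obs) = 1/48 / 1/24 = 1/2
P(Z=3 | obs) = 1/48 / 1/24 = 1/2

P(Z=0) = 1/2, P(Z=3) = 1/2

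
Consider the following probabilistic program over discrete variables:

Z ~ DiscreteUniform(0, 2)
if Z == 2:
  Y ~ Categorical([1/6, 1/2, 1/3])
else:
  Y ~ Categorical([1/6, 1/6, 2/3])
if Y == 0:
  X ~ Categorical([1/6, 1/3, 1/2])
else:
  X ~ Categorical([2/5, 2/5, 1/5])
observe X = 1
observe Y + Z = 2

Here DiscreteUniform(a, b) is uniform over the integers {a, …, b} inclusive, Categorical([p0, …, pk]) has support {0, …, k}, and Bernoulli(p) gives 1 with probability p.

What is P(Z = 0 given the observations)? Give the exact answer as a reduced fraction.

Enumerate traces; 3 have nonzero weight after conditioning:
  (Z=0, Y=2, X=1) weight 4/45
  (Z=1, Y=1, X=1) weight 1/45
  (Z=2, Y=0, X=1) weight 1/54
Group by Z:
  weight(Z=0) = 4/45
  weight(Z=1) = 1/45
  weight(Z=2) = 1/54
Total weight = 4/45 + 1/45 + 1/54 = 7/54
P(Z=0 | obs) = 4/45 / 7/54 = 24/35
P(Z=1 | obs) = 1/45 / 7/54 = 6/35
P(Z=2 | obs) = 1/54 / 7/54 = 1/7

P(Z = 0 | obs) = 24/35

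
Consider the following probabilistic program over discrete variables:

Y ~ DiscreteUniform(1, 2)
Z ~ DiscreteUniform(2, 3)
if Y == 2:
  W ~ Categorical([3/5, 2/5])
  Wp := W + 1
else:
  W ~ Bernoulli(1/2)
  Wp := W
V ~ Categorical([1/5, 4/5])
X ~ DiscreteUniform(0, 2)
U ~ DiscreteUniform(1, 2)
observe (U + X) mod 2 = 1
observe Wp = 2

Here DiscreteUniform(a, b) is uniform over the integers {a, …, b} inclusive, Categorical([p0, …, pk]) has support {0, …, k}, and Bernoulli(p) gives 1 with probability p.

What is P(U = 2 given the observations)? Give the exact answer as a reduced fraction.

Enumerate traces; 12 have nonzero weight after conditioning:
  (Y=2, Z=2, W=1, V=0, X=0, U=1) weight 1/300
  (Y=2, Z=2, W=1, V=0, X=1, U=2) weight 1/300
  (Y=2, Z=2, W=1, V=0, X=2, U=1) weight 1/300
  (Y=2, Z=2, W=1, V=1, X=0, U=1) weight 1/75
  (Y=2, Z=2, W=1, V=1, X=1, U=2) weight 1/75
  (Y=2, Z=2, W=1, V=1, X=2, U=1) weight 1/75
  (Y=2, Z=3, W=1, V=0, X=0, U=1) weight 1/300
  (Y=2, Z=3, W=1, V=0, X=1, U=2) weight 1/300
  … 4 more
Group by U:
  weight(U=1) = 1/15
  weight(U=2) = 1/30
Total weight = 1/15 + 1/30 = 1/10
P(U=1 | obs) = 1/15 / 1/10 = 2/3
P(U=2 | obs) = 1/30 / 1/10 = 1/3

P(U = 2 | obs) = 1/3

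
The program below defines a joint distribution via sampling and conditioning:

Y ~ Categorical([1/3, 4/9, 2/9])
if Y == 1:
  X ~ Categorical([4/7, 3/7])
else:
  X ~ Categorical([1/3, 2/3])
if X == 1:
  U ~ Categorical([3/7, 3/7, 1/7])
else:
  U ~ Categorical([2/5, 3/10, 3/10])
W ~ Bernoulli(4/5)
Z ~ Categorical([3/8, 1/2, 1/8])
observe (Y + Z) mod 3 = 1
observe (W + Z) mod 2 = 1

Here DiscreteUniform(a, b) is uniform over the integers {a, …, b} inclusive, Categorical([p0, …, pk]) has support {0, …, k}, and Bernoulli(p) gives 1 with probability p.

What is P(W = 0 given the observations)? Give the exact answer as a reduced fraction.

Enumerate traces; 18 have nonzero weight after conditioning:
  (Y=0, X=0, U=0, W=0, Z=1) weight 1/225
  (Y=0, X=0, U=1, W=0, Z=1) weight 1/300
  (Y=0, X=0, U=2, W=0, Z=1) weight 1/300
  (Y=0, X=1, U=0, W=0, Z=1) weight 1/105
  (Y=0, X=1, U=1, W=0, Z=1) weight 1/105
  (Y=0, X=1, U=2, W=0, Z=1) weight 1/315
  (Y=1, X=0, U=0, W=1, Z=0) weight 16/525
  (Y=1, X=0, U=1, W=1, Z=0) weight 4/175
  … 10 more
Group by W:
  weight(W=0) = 1/30
  weight(W=1) = 7/45
Total weight = 1/30 + 7/45 = 17/90
P(W=0 | obs) = 1/30 / 17/90 = 3/17
P(W=1 | obs) = 7/45 / 17/90 = 14/17

P(W = 0 | obs) = 3/17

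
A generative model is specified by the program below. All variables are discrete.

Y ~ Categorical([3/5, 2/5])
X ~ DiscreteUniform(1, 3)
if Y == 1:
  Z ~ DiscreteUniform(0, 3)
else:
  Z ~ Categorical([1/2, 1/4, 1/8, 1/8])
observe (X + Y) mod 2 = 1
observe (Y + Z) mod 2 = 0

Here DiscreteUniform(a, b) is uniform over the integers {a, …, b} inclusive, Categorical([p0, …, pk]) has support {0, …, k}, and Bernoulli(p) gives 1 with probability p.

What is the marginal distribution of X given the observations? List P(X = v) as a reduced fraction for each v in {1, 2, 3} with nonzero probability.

Enumerate traces; 6 have nonzero weight after conditioning:
  (Y=0, X=1, Z=0) weight 1/10
  (Y=0, X=1, Z=2) weight 1/40
  (Y=0, X=3, Z=0) weight 1/10
  (Y=0, X=3, Z=2) weight 1/40
  (Y=1, X=2, Z=1) weight 1/30
  (Y=1, X=2, Z=3) weight 1/30
Group by X:
  weight(X=1) = 1/8
  weight(X=2) = 1/15
  weight(X=3) = 1/8
Total weight = 1/8 + 1/15 + 1/8 = 19/60
P(X=1 | obs) = 1/8 / 19/60 = 15/38
P(X=2 | obs) = 1/15 / 19/60 = 4/19
P(X=3 | obs) = 1/8 / 19/60 = 15/38

P(X=1) = 15/38, P(X=2) = 4/19, P(X=3) = 15/38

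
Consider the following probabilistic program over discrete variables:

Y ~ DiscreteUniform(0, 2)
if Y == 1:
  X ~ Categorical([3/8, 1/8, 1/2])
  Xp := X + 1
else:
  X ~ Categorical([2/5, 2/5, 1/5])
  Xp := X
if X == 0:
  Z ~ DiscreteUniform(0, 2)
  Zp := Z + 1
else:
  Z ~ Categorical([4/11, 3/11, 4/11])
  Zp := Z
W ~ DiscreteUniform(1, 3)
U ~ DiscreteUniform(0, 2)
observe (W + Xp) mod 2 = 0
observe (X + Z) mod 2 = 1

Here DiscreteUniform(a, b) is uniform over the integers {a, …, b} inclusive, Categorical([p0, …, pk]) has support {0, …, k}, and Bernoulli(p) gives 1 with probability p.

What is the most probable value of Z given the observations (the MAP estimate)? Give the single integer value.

argmax_v P(Z = v | obs) = 1

Enumerate traces; 54 have nonzero weight after conditioning:
  (Y=0, X=0, Z=1, W=2, U=0) weight 2/405
  (Y=0, X=0, Z=1, W=2, U=1) weight 2/405
  (Y=0, X=0, Z=1, W=2, U=2) weight 2/405
  (Y=0, X=1, Z=0, W=1, U=0) weight 8/1485
  (Y=0, X=1, Z=0, W=1, U=1) weight 8/1485
  (Y=0, X=1, Z=0, W=1, U=2) weight 8/1485
  (Y=0, X=1, Z=0, W=3, U=0) weight 8/1485
  (Y=0, X=1, Z=0, W=3, U=1) weight 8/1485
  (Y=0, X=1, Z=2, W=1, U=0) weight 8/1485
  … 45 more
Group by Z:
  weight(Z=0) = 23/330
  weight(Z=1) = 593/5940
  weight(Z=2) = 23/330
Total weight = 23/330 + 593/5940 + 23/330 = 1421/5940
P(Z=0 | obs) = 23/330 / 1421/5940 = 414/1421
P(Z=1 | obs) = 593/5940 / 1421/5940 = 593/1421
P(Z=2 | obs) = 23/330 / 1421/5940 = 414/1421
argmax = 1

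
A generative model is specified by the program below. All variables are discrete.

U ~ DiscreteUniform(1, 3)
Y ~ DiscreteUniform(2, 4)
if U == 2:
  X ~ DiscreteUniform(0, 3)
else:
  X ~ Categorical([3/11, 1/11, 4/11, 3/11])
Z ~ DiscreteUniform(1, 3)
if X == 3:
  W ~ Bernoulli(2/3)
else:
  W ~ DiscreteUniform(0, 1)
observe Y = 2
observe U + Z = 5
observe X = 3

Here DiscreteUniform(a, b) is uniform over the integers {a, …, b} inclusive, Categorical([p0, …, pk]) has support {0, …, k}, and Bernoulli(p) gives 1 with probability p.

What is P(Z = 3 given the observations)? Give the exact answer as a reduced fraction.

Enumerate traces; 4 have nonzero weight after conditioning:
  (U=2, Y=2, X=3, Z=3, W=0) weight 1/324
  (U=2, Y=2, X=3, Z=3, W=1) weight 1/162
  (U=3, Y=2, X=3, Z=2, W=0) weight 1/297
  (U=3, Y=2, X=3, Z=2, W=1) weight 2/297
Group by Z:
  weight(Z=2) = 1/99
  weight(Z=3) = 1/108
Total weight = 1/99 + 1/108 = 23/1188
P(Z=2 | obs) = 1/99 / 23/1188 = 12/23
P(Z=3 | obs) = 1/108 / 23/1188 = 11/23

P(Z = 3 | obs) = 11/23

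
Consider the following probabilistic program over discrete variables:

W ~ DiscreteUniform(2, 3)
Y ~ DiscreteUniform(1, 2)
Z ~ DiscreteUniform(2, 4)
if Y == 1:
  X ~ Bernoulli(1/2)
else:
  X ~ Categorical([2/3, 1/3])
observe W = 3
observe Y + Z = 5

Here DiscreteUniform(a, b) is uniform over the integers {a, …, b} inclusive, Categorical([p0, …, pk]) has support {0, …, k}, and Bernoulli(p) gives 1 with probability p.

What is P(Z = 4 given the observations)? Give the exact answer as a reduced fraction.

Enumerate traces; 4 have nonzero weight after conditioning:
  (W=3, Y=1, Z=4, X=0) weight 1/24
  (W=3, Y=1, Z=4, X=1) weight 1/24
  (W=3, Y=2, Z=3, X=0) weight 1/18
  (W=3, Y=2, Z=3, X=1) weight 1/36
Group by Z:
  weight(Z=3) = 1/12
  weight(Z=4) = 1/12
Total weight = 1/12 + 1/12 = 1/6
P(Z=3 | obs) = 1/12 / 1/6 = 1/2
P(Z=4 | obs) = 1/12 / 1/6 = 1/2

P(Z = 4 | obs) = 1/2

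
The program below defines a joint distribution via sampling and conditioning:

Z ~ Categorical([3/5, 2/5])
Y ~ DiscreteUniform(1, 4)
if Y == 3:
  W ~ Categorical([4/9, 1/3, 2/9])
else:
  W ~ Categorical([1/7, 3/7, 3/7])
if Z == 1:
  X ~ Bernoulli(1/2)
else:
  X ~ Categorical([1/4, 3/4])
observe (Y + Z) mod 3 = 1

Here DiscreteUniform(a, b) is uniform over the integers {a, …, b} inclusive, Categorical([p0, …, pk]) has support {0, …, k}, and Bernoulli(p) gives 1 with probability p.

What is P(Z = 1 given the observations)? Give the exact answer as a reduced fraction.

Enumerate traces; 18 have nonzero weight after conditioning:
  (Z=0, Y=1, W=0, X=0) weight 3/560
  (Z=0, Y=1, W=0, X=1) weight 9/560
  (Z=0, Y=1, W=1, X=0) weight 9/560
  (Z=0, Y=1, W=1, X=1) weight 27/560
  (Z=0, Y=1, W=2, X=0) weight 9/560
  (Z=0, Y=1, W=2, X=1) weight 27/560
  (Z=0, Y=4, W=0, X=0) weight 3/560
  (Z=0, Y=4, W=0, X=1) weight 9/560
  (Z=1, Y=3, W=0, X=0) weight 1/45
  … 9 more
Group by Z:
  weight(Z=0) = 3/10
  weight(Z=1) = 1/10
Total weight = 3/10 + 1/10 = 2/5
P(Z=0 | obs) = 3/10 / 2/5 = 3/4
P(Z=1 | obs) = 1/10 / 2/5 = 1/4

P(Z = 1 | obs) = 1/4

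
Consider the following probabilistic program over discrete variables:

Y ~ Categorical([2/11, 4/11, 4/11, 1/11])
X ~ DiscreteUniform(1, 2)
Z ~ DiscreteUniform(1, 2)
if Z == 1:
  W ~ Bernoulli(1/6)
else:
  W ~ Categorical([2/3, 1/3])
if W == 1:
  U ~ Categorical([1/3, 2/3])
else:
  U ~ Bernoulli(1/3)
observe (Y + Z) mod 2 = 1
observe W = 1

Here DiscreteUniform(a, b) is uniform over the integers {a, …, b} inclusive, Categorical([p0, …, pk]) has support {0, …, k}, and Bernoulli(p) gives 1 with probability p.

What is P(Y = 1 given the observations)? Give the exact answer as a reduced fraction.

P(Y = 1 | obs) = 1/2

Enumerate traces; 16 have nonzero weight after conditioning:
  (Y=0, X=1, Z=1, W=1, U=0) weight 1/396
  (Y=0, X=1, Z=1, W=1, U=1) weight 1/198
  (Y=0, X=2, Z=1, W=1, U=0) weight 1/396
  (Y=0, X=2, Z=1, W=1, U=1) weight 1/198
  (Y=1, X=1, Z=2, W=1, U=0) weight 1/99
  (Y=1, X=1, Z=2, W=1, U=1) weight 2/99
  (Y=1, X=2, Z=2, W=1, U=0) weight 1/99
  (Y=1, X=2, Z=2, W=1, U=1) weight 2/99
  (Y=2, X=1, Z=1, W=1, U=0) weight 1/198
  (Y=3, X=1, Z=2, W=1, U=0) weight 1/396
  … 6 more
Group by Y:
  weight(Y=0) = 1/66
  weight(Y=1) = 2/33
  weight(Y=2) = 1/33
  weight(Y=3) = 1/66
Total weight = 1/66 + 2/33 + 1/33 + 1/66 = 4/33
P(Y=0 | obs) = 1/66 / 4/33 = 1/8
P(Y=1 | obs) = 2/33 / 4/33 = 1/2
P(Y=2 | obs) = 1/33 / 4/33 = 1/4
P(Y=3 | obs) = 1/66 / 4/33 = 1/8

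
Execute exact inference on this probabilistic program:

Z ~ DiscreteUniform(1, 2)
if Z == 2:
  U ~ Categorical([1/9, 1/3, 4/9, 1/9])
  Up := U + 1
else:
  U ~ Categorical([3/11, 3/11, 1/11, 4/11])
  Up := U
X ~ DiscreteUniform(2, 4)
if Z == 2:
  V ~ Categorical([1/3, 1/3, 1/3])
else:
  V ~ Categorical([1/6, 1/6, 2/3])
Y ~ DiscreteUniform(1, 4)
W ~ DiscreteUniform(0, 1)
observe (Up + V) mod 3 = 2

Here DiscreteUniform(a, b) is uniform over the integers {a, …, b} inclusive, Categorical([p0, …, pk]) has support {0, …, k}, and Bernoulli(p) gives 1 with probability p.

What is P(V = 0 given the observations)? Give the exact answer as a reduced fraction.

P(V = 0 | obs) = 25/162

Enumerate traces; 192 have nonzero weight after conditioning:
  (Z=1, U=0, X=2, V=2, Y=1, W=0) weight 1/264
  (Z=1, U=0, X=2, V=2, Y=1, W=1) weight 1/264
  (Z=1, U=0, X=2, V=2, Y=2, W=0) weight 1/264
  (Z=1, U=0, X=2, V=2, Y=2, W=1) weight 1/264
  (Z=1, U=0, X=2, V=2, Y=3, W=0) weight 1/264
  (Z=1, U=0, X=2, V=2, Y=3, W=1) weight 1/264
  (Z=1, U=0, X=2, V=2, Y=4, W=0) weight 1/264
  (Z=1, U=0, X=2, V=2, Y=4, W=1) weight 1/264
  (Z=1, U=1, X=2, V=1, Y=1, W=0) weight 1/1056
  (Z=1, U=2, X=2, V=0, Y=1, W=0) weight 1/3168
  … 182 more
Group by V:
  weight(V=0) = 25/396
  weight(V=1) = 71/1188
  weight(V=2) = 85/297
Total weight = 25/396 + 71/1188 + 85/297 = 9/22
P(V=0 | obs) = 25/396 / 9/22 = 25/162
P(V=1 | obs) = 71/1188 / 9/22 = 71/486
P(V=2 | obs) = 85/297 / 9/22 = 170/243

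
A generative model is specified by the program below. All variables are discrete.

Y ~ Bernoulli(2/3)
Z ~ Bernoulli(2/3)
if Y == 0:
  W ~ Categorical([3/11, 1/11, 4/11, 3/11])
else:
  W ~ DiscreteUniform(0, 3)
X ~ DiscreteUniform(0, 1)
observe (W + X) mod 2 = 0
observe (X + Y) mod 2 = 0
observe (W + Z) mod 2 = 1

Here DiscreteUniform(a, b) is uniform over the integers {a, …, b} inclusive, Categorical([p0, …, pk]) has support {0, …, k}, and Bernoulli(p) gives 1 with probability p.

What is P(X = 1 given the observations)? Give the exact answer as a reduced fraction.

Enumerate traces; 4 have nonzero weight after conditioning:
  (Y=0, Z=1, W=0, X=0) weight 1/33
  (Y=0, Z=1, W=2, X=0) weight 4/99
  (Y=1, Z=0, W=1, X=1) weight 1/36
  (Y=1, Z=0, W=3, X=1) weight 1/36
Group by X:
  weight(X=0) = 7/99
  weight(X=1) = 1/18
Total weight = 7/99 + 1/18 = 25/198
P(X=0 | obs) = 7/99 / 25/198 = 14/25
P(X=1 | obs) = 1/18 / 25/198 = 11/25

P(X = 1 | obs) = 11/25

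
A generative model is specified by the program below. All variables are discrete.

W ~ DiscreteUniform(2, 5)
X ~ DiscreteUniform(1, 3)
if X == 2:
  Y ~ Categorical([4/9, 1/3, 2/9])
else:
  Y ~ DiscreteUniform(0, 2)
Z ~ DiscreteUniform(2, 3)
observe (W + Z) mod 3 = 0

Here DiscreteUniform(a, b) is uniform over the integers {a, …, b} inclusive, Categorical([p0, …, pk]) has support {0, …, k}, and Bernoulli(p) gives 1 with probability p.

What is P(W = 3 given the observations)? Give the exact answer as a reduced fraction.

P(W = 3 | obs) = 1/2

Enumerate traces; 18 have nonzero weight after conditioning:
  (W=3, X=1, Y=0, Z=3) weight 1/72
  (W=3, X=1, Y=1, Z=3) weight 1/72
  (W=3, X=1, Y=2, Z=3) weight 1/72
  (W=3, X=2, Y=0, Z=3) weight 1/54
  (W=3, X=2, Y=1, Z=3) weight 1/72
  (W=3, X=2, Y=2, Z=3) weight 1/108
  (W=3, X=3, Y=0, Z=3) weight 1/72
  (W=3, X=3, Y=1, Z=3) weight 1/72
  (W=4, X=1, Y=0, Z=2) weight 1/72
  … 9 more
Group by W:
  weight(W=3) = 1/8
  weight(W=4) = 1/8
Total weight = 1/8 + 1/8 = 1/4
P(W=3 | obs) = 1/8 / 1/4 = 1/2
P(W=4 | obs) = 1/8 / 1/4 = 1/2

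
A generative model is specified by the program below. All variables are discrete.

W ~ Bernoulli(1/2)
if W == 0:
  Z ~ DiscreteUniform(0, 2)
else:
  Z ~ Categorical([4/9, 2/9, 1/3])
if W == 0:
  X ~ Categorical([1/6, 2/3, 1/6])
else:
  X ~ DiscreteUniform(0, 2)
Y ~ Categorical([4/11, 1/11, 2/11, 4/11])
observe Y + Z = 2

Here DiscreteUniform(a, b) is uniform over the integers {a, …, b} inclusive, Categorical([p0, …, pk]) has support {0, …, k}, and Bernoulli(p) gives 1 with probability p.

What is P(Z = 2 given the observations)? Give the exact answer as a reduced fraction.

Enumerate traces; 18 have nonzero weight after conditioning:
  (W=0, Z=0, X=0, Y=2) weight 1/198
  (W=0, Z=0, X=1, Y=2) weight 2/99
  (W=0, Z=0, X=2, Y=2) weight 1/198
  (W=0, Z=1, X=0, Y=1) weight 1/396
  (W=0, Z=1, X=1, Y=1) weight 1/99
  (W=0, Z=1, X=2, Y=1) weight 1/396
  (W=0, Z=2, X=0, Y=0) weight 1/99
  (W=0, Z=2, X=1, Y=0) weight 4/99
  … 10 more
Group by Z:
  weight(Z=0) = 7/99
  weight(Z=1) = 5/198
  weight(Z=2) = 4/33
Total weight = 7/99 + 5/198 + 4/33 = 43/198
P(Z=0 | obs) = 7/99 / 43/198 = 14/43
P(Z=1 | obs) = 5/198 / 43/198 = 5/43
P(Z=2 | obs) = 4/33 / 43/198 = 24/43

P(Z = 2 | obs) = 24/43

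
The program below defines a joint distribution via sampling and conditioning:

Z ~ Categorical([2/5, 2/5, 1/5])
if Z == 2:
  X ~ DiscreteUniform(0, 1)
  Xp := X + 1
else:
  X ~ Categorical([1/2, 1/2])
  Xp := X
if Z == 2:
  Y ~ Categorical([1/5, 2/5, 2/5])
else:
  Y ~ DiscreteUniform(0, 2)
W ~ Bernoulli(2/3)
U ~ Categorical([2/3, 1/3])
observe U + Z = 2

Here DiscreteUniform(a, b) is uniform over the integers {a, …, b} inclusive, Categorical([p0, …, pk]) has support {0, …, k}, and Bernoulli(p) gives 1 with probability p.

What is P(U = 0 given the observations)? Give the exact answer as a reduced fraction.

Enumerate traces; 24 have nonzero weight after conditioning:
  (Z=1, X=0, Y=0, W=0, U=1) weight 1/135
  (Z=1, X=0, Y=0, W=1, U=1) weight 2/135
  (Z=1, X=0, Y=1, W=0, U=1) weight 1/135
  (Z=1, X=0, Y=1, W=1, U=1) weight 2/135
  (Z=1, X=0, Y=2, W=0, U=1) weight 1/135
  (Z=1, X=0, Y=2, W=1, U=1) weight 2/135
  (Z=1, X=1, Y=0, W=0, U=1) weight 1/135
  (Z=1, X=1, Y=0, W=1, U=1) weight 2/135
  (Z=2, X=0, Y=0, W=0, U=0) weight 1/225
  … 15 more
Group by U:
  weight(U=0) = 2/15
  weight(U=1) = 2/15
Total weight = 2/15 + 2/15 = 4/15
P(U=0 | obs) = 2/15 / 4/15 = 1/2
P(U=1 | obs) = 2/15 / 4/15 = 1/2

P(U = 0 | obs) = 1/2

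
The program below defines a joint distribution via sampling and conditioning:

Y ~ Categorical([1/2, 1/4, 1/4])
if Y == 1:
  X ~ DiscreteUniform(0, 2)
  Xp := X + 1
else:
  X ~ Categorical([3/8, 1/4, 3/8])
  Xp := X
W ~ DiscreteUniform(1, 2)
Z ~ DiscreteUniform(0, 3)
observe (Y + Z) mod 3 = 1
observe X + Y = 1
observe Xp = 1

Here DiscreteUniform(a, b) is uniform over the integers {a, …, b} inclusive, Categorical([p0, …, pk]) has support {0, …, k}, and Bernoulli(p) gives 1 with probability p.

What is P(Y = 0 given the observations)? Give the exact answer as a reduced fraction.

Enumerate traces; 6 have nonzero weight after conditioning:
  (Y=0, X=1, W=1, Z=1) weight 1/64
  (Y=0, X=1, W=2, Z=1) weight 1/64
  (Y=1, X=0, W=1, Z=0) weight 1/96
  (Y=1, X=0, W=1, Z=3) weight 1/96
  (Y=1, X=0, W=2, Z=0) weight 1/96
  (Y=1, X=0, W=2, Z=3) weight 1/96
Group by Y:
  weight(Y=0) = 1/32
  weight(Y=1) = 1/24
Total weight = 1/32 + 1/24 = 7/96
P(Y=0 | obs) = 1/32 / 7/96 = 3/7
P(Y=1 | obs) = 1/24 / 7/96 = 4/7

P(Y = 0 | obs) = 3/7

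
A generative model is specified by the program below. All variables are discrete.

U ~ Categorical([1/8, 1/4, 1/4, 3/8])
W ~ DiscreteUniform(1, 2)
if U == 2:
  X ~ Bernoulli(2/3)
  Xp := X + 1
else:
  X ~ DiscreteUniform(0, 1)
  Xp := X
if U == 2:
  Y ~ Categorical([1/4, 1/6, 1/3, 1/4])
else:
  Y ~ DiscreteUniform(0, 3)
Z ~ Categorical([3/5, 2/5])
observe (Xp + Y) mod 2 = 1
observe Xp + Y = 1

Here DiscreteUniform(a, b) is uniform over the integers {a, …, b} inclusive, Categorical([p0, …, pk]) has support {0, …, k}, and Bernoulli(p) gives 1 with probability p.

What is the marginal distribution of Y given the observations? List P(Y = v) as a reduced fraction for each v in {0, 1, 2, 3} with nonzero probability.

P(Y=0) = 11/20, P(Y=1) = 9/20

Enumerate traces; 28 have nonzero weight after conditioning:
  (U=0, W=1, X=0, Y=1, Z=0) weight 3/640
  (U=0, W=1, X=0, Y=1, Z=1) weight 1/320
  (U=0, W=1, X=1, Y=0, Z=0) weight 3/640
  (U=0, W=1, X=1, Y=0, Z=1) weight 1/320
  (U=0, W=2, X=0, Y=1, Z=0) weight 3/640
  (U=0, W=2, X=0, Y=1, Z=1) weight 1/320
  (U=0, W=2, X=1, Y=0, Z=0) weight 3/640
  (U=0, W=2, X=1, Y=0, Z=1) weight 1/320
  … 20 more
Group by Y:
  weight(Y=0) = 11/96
  weight(Y=1) = 3/32
Total weight = 11/96 + 3/32 = 5/24
P(Y=0 | obs) = 11/96 / 5/24 = 11/20
P(Y=1 | obs) = 3/32 / 5/24 = 9/20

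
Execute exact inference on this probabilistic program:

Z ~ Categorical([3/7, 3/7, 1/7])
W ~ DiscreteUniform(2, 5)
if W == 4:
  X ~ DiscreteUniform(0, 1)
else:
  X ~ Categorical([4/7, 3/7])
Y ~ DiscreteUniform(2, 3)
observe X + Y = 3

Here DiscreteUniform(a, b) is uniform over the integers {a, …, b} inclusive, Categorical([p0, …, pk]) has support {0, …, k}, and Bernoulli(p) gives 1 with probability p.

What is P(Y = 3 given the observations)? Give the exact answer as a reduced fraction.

P(Y = 3 | obs) = 31/56

Enumerate traces; 24 have nonzero weight after conditioning:
  (Z=0, W=2, X=0, Y=3) weight 3/98
  (Z=0, W=2, X=1, Y=2) weight 9/392
  (Z=0, W=3, X=0, Y=3) weight 3/98
  (Z=0, W=3, X=1, Y=2) weight 9/392
  (Z=0, W=4, X=0, Y=3) weight 3/112
  (Z=0, W=4, X=1, Y=2) weight 3/112
  (Z=0, W=5, X=0, Y=3) weight 3/98
  (Z=0, W=5, X=1, Y=2) weight 9/392
  … 16 more
Group by Y:
  weight(Y=2) = 25/112
  weight(Y=3) = 31/112
Total weight = 25/112 + 31/112 = 1/2
P(Y=2 | obs) = 25/112 / 1/2 = 25/56
P(Y=3 | obs) = 31/112 / 1/2 = 31/56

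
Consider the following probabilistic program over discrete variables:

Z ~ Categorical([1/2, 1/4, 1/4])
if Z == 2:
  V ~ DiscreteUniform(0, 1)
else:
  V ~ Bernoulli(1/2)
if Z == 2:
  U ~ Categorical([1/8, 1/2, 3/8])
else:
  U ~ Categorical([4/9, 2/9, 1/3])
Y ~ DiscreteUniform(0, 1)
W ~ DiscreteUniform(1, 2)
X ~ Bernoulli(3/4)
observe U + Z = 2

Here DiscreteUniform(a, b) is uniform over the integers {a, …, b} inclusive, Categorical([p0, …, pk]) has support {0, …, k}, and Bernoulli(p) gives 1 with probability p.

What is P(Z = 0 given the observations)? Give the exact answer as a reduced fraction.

Enumerate traces; 48 have nonzero weight after conditioning:
  (Z=0, V=0, U=2, Y=0, W=1, X=0) weight 1/192
  (Z=0, V=0, U=2, Y=0, W=1, X=1) weight 1/64
  (Z=0, V=0, U=2, Y=0, W=2, X=0) weight 1/192
  (Z=0, V=0, U=2, Y=0, W=2, X=1) weight 1/64
  (Z=0, V=0, U=2, Y=1, W=1, X=0) weight 1/192
  (Z=0, V=0, U=2, Y=1, W=1, X=1) weight 1/64
  (Z=0, V=0, U=2, Y=1, W=2, X=0) weight 1/192
  (Z=0, V=0, U=2, Y=1, W=2, X=1) weight 1/64
  (Z=1, V=0, U=1, Y=0, W=1, X=0) weight 1/576
  (Z=2, V=0, U=0, Y=0, W=1, X=0) weight 1/1024
  … 38 more
Group by Z:
  weight(Z=0) = 1/6
  weight(Z=1) = 1/18
  weight(Z=2) = 1/32
Total weight = 1/6 + 1/18 + 1/32 = 73/288
P(Z=0 | obs) = 1/6 / 73/288 = 48/73
P(Z=1 | obs) = 1/18 / 73/288 = 16/73
P(Z=2 | obs) = 1/32 / 73/288 = 9/73

P(Z = 0 | obs) = 48/73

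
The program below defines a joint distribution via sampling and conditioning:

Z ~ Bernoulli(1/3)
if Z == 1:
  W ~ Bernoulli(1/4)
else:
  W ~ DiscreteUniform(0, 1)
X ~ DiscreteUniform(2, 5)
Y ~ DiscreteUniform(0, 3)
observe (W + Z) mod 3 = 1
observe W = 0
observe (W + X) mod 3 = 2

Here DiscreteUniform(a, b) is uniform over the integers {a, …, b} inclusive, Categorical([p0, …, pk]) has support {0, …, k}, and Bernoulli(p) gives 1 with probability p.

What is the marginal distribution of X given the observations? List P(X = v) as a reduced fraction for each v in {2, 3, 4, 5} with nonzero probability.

P(X=2) = 1/2, P(X=5) = 1/2

Enumerate traces; 8 have nonzero weight after conditioning:
  (Z=1, W=0, X=2, Y=0) weight 1/64
  (Z=1, W=0, X=2, Y=1) weight 1/64
  (Z=1, W=0, X=2, Y=2) weight 1/64
  (Z=1, W=0, X=2, Y=3) weight 1/64
  (Z=1, W=0, X=5, Y=0) weight 1/64
  (Z=1, W=0, X=5, Y=1) weight 1/64
  (Z=1, W=0, X=5, Y=2) weight 1/64
  (Z=1, W=0, X=5, Y=3) weight 1/64
Group by X:
  weight(X=2) = 1/16
  weight(X=5) = 1/16
Total weight = 1/16 + 1/16 = 1/8
P(X=2 | obs) = 1/16 / 1/8 = 1/2
P(X=5 | obs) = 1/16 / 1/8 = 1/2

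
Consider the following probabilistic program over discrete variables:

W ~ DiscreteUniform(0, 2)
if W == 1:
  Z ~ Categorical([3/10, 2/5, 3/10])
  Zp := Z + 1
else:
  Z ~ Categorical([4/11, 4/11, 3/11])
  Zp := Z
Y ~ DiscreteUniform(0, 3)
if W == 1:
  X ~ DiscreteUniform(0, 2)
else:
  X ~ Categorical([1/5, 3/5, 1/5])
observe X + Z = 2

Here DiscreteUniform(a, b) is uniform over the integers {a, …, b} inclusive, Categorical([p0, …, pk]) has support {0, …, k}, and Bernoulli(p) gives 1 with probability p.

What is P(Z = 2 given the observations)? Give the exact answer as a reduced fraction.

P(Z = 2 | obs) = 69/338

Enumerate traces; 36 have nonzero weight after conditioning:
  (W=0, Z=0, Y=0, X=2) weight 1/165
  (W=0, Z=0, Y=1, X=2) weight 1/165
  (W=0, Z=0, Y=2, X=2) weight 1/165
  (W=0, Z=0, Y=3, X=2) weight 1/165
  (W=0, Z=1, Y=0, X=1) weight 1/55
  (W=0, Z=1, Y=1, X=1) weight 1/55
  (W=0, Z=1, Y=2, X=1) weight 1/55
  (W=0, Z=1, Y=3, X=1) weight 1/55
  (W=0, Z=2, Y=0, X=0) weight 1/220
  … 27 more
Group by Z:
  weight(Z=0) = 9/110
  weight(Z=1) = 94/495
  weight(Z=2) = 23/330
Total weight = 9/110 + 94/495 + 23/330 = 169/495
P(Z=0 | obs) = 9/110 / 169/495 = 81/338
P(Z=1 | obs) = 94/495 / 169/495 = 94/169
P(Z=2 | obs) = 23/330 / 169/495 = 69/338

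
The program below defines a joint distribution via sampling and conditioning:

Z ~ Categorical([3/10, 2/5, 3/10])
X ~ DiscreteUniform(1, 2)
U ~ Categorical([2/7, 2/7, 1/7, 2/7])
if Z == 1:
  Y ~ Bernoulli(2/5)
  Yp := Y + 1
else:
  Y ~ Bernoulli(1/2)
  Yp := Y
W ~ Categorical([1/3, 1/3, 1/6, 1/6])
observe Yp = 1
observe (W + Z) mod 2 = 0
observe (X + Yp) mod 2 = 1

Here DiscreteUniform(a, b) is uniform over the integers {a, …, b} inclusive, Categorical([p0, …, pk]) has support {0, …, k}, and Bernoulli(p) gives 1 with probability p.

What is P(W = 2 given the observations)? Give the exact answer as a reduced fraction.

P(W = 2 | obs) = 5/27

Enumerate traces; 24 have nonzero weight after conditioning:
  (Z=0, X=2, U=0, Y=1, W=0) weight 1/140
  (Z=0, X=2, U=0, Y=1, W=2) weight 1/280
  (Z=0, X=2, U=1, Y=1, W=0) weight 1/140
  (Z=0, X=2, U=1, Y=1, W=2) weight 1/280
  (Z=0, X=2, U=2, Y=1, W=0) weight 1/280
  (Z=0, X=2, U=2, Y=1, W=2) weight 1/560
  (Z=0, X=2, U=3, Y=1, W=0) weight 1/140
  (Z=0, X=2, U=3, Y=1, W=2) weight 1/280
  (Z=1, X=2, U=0, Y=0, W=1) weight 2/175
  (Z=1, X=2, U=0, Y=0, W=3) weight 1/175
  … 14 more
Group by W:
  weight(W=0) = 1/20
  weight(W=1) = 1/25
  weight(W=2) = 1/40
  weight(W=3) = 1/50
Total weight = 1/20 + 1/25 + 1/40 + 1/50 = 27/200
P(W=0 | obs) = 1/20 / 27/200 = 10/27
P(W=1 | obs) = 1/25 / 27/200 = 8/27
P(W=2 | obs) = 1/40 / 27/200 = 5/27
P(W=3 | obs) = 1/50 / 27/200 = 4/27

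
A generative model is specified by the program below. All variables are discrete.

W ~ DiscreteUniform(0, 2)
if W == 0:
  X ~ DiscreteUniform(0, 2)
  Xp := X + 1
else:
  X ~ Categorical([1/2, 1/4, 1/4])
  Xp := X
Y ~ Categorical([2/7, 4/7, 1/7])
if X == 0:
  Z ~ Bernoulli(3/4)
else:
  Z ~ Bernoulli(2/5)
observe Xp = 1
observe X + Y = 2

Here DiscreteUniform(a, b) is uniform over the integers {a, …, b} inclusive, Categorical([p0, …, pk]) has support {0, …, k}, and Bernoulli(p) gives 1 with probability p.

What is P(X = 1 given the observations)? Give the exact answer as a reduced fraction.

Enumerate traces; 6 have nonzero weight after conditioning:
  (W=0, X=0, Y=2, Z=0) weight 1/252
  (W=0, X=0, Y=2, Z=1) weight 1/84
  (W=1, X=1, Y=1, Z=0) weight 1/35
  (W=1, X=1, Y=1, Z=1) weight 2/105
  (W=2, X=1, Y=1, Z=0) weight 1/35
  (W=2, X=1, Y=1, Z=1) weight 2/105
Group by X:
  weight(X=0) = 1/63
  weight(X=1) = 2/21
Total weight = 1/63 + 2/21 = 1/9
P(X=0 | obs) = 1/63 / 1/9 = 1/7
P(X=1 | obs) = 2/21 / 1/9 = 6/7

P(X = 1 | obs) = 6/7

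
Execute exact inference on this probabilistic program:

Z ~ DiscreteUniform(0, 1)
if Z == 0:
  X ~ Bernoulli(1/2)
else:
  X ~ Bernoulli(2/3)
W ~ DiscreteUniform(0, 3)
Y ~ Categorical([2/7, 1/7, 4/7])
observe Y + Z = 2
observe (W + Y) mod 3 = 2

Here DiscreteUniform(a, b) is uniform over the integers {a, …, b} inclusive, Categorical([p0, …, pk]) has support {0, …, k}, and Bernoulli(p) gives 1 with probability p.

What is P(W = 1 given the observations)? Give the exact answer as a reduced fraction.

Enumerate traces; 6 have nonzero weight after conditioning:
  (Z=0, X=0, W=0, Y=2) weight 1/28
  (Z=0, X=0, W=3, Y=2) weight 1/28
  (Z=0, X=1, W=0, Y=2) weight 1/28
  (Z=0, X=1, W=3, Y=2) weight 1/28
  (Z=1, X=0, W=1, Y=1) weight 1/168
  (Z=1, X=1, W=1, Y=1) weight 1/84
Group by W:
  weight(W=0) = 1/14
  weight(W=1) = 1/56
  weight(W=3) = 1/14
Total weight = 1/14 + 1/56 + 1/14 = 9/56
P(W=0 | obs) = 1/14 / 9/56 = 4/9
P(W=1 | obs) = 1/56 / 9/56 = 1/9
P(W=3 | obs) = 1/14 / 9/56 = 4/9

P(W = 1 | obs) = 1/9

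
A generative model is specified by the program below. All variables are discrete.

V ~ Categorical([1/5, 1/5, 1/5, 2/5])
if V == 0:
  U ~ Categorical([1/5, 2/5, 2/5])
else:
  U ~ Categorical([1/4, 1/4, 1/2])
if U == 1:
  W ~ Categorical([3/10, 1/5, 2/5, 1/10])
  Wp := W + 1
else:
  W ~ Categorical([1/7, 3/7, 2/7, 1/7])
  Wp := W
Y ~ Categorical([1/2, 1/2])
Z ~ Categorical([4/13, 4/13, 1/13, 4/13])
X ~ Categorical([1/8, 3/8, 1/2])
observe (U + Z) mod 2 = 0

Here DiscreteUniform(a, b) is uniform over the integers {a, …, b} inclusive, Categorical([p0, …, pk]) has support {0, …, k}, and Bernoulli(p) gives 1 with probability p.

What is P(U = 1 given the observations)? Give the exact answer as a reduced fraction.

Enumerate traces; 576 have nonzero weight after conditioning:
  (V=0, U=0, W=0, Y=0, Z=0, X=0) weight 1/9100
  (V=0, U=0, W=0, Y=0, Z=0, X=1) weight 3/9100
  (V=0, U=0, W=0, Y=0, Z=0, X=2) weight 1/2275
  (V=0, U=0, W=0, Y=0, Z=2, X=0) weight 1/36400
  (V=0, U=0, W=0, Y=0, Z=2, X=1) weight 3/36400
  (V=0, U=0, W=0, Y=0, Z=2, X=2) weight 1/9100
  (V=0, U=0, W=0, Y=1, Z=0, X=0) weight 1/9100
  (V=0, U=0, W=0, Y=1, Z=0, X=1) weight 3/9100
  (V=0, U=1, W=0, Y=0, Z=1, X=0) weight 3/6500
  (V=0, U=2, W=0, Y=0, Z=0, X=0) weight 1/4550
  … 566 more
Group by U:
  weight(U=0) = 6/65
  weight(U=1) = 56/325
  weight(U=2) = 12/65
Total weight = 6/65 + 56/325 + 12/65 = 146/325
P(U=0 | obs) = 6/65 / 146/325 = 15/73
P(U=1 | obs) = 56/325 / 146/325 = 28/73
P(U=2 | obs) = 12/65 / 146/325 = 30/73

P(U = 1 | obs) = 28/73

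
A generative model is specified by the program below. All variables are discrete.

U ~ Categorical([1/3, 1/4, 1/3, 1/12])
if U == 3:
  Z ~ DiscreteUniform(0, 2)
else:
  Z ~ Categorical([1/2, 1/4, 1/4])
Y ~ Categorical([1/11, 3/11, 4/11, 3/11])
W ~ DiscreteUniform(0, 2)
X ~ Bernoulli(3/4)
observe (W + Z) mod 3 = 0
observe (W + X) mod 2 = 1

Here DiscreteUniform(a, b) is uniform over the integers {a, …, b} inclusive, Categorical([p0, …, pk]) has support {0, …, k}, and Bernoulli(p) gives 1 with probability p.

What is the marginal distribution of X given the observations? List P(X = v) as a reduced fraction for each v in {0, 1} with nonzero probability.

P(X=0) = 37/358, P(X=1) = 321/358

Enumerate traces; 48 have nonzero weight after conditioning:
  (U=0, Z=0, Y=0, W=0, X=1) weight 1/264
  (U=0, Z=0, Y=1, W=0, X=1) weight 1/88
  (U=0, Z=0, Y=2, W=0, X=1) weight 1/66
  (U=0, Z=0, Y=3, W=0, X=1) weight 1/88
  (U=0, Z=1, Y=0, W=2, X=1) weight 1/528
  (U=0, Z=1, Y=1, W=2, X=1) weight 1/176
  (U=0, Z=1, Y=2, W=2, X=1) weight 1/132
  (U=0, Z=1, Y=3, W=2, X=1) weight 1/176
  (U=0, Z=2, Y=0, W=1, X=0) weight 1/1584
  … 39 more
Group by X:
  weight(X=0) = 37/1728
  weight(X=1) = 107/576
Total weight = 37/1728 + 107/576 = 179/864
P(X=0 | obs) = 37/1728 / 179/864 = 37/358
P(X=1 | obs) = 107/576 / 179/864 = 321/358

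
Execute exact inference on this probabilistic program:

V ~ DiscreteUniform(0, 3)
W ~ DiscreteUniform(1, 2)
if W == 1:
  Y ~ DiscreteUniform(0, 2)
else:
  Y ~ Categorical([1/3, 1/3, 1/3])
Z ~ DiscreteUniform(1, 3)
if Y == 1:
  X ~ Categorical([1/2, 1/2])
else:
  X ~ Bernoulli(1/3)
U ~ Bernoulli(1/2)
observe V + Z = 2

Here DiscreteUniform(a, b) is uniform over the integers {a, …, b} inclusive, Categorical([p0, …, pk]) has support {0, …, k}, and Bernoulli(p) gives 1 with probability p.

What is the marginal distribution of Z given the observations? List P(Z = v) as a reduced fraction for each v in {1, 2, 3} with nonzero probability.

P(Z=1) = 1/2, P(Z=2) = 1/2

Enumerate traces; 48 have nonzero weight after conditioning:
  (V=0, W=1, Y=0, Z=2, X=0, U=0) weight 1/216
  (V=0, W=1, Y=0, Z=2, X=0, U=1) weight 1/216
  (V=0, W=1, Y=0, Z=2, X=1, U=0) weight 1/432
  (V=0, W=1, Y=0, Z=2, X=1, U=1) weight 1/432
  (V=0, W=1, Y=1, Z=2, X=0, U=0) weight 1/288
  (V=0, W=1, Y=1, Z=2, X=0, U=1) weight 1/288
  (V=0, W=1, Y=1, Z=2, X=1, U=0) weight 1/288
  (V=0, W=1, Y=1, Z=2, X=1, U=1) weight 1/288
  (V=1, W=1, Y=0, Z=1, X=0, U=0) weight 1/216
  … 39 more
Group by Z:
  weight(Z=1) = 1/12
  weight(Z=2) = 1/12
Total weight = 1/12 + 1/12 = 1/6
P(Z=1 | obs) = 1/12 / 1/6 = 1/2
P(Z=2 | obs) = 1/12 / 1/6 = 1/2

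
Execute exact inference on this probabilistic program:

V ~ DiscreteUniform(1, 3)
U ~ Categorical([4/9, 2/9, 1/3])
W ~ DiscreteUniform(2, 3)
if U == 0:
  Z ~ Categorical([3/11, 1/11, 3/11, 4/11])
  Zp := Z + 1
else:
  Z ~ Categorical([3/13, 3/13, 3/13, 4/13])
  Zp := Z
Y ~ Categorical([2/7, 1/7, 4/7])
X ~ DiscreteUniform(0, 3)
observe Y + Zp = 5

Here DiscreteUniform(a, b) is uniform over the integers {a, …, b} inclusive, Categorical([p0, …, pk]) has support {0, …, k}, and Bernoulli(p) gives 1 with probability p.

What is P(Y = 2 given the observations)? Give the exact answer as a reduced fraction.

P(Y = 2 | obs) = 94/107

Enumerate traces; 96 have nonzero weight after conditioning:
  (V=1, U=0, W=2, Z=2, Y=2, X=0) weight 2/693
  (V=1, U=0, W=2, Z=2, Y=2, X=1) weight 2/693
  (V=1, U=0, W=2, Z=2, Y=2, X=2) weight 2/693
  (V=1, U=0, W=2, Z=2, Y=2, X=3) weight 2/693
  (V=1, U=0, W=2, Z=3, Y=1, X=0) weight 2/2079
  (V=1, U=0, W=2, Z=3, Y=1, X=1) weight 2/2079
  (V=1, U=0, W=2, Z=3, Y=1, X=2) weight 2/2079
  (V=1, U=0, W=2, Z=3, Y=1, X=3) weight 2/2079
  … 88 more
Group by Y:
  weight(Y=1) = 16/693
  weight(Y=2) = 1504/9009
Total weight = 16/693 + 1504/9009 = 1712/9009
P(Y=1 | obs) = 16/693 / 1712/9009 = 13/107
P(Y=2 | obs) = 1504/9009 / 1712/9009 = 94/107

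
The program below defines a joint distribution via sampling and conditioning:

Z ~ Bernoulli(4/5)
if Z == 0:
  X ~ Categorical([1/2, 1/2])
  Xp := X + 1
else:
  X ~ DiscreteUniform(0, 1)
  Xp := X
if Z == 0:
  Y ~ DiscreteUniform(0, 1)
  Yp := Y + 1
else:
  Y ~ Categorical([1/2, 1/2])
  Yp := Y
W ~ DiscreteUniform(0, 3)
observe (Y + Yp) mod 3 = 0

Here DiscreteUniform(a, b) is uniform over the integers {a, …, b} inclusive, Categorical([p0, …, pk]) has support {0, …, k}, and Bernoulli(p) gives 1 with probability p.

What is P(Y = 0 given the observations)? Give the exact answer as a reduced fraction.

P(Y = 0 | obs) = 4/5

Enumerate traces; 16 have nonzero weight after conditioning:
  (Z=0, X=0, Y=1, W=0) weight 1/80
  (Z=0, X=0, Y=1, W=1) weight 1/80
  (Z=0, X=0, Y=1, W=2) weight 1/80
  (Z=0, X=0, Y=1, W=3) weight 1/80
  (Z=0, X=1, Y=1, W=0) weight 1/80
  (Z=0, X=1, Y=1, W=1) weight 1/80
  (Z=0, X=1, Y=1, W=2) weight 1/80
  (Z=0, X=1, Y=1, W=3) weight 1/80
  (Z=1, X=0, Y=0, W=0) weight 1/20
  … 7 more
Group by Y:
  weight(Y=0) = 2/5
  weight(Y=1) = 1/10
Total weight = 2/5 + 1/10 = 1/2
P(Y=0 | obs) = 2/5 / 1/2 = 4/5
P(Y=1 | obs) = 1/10 / 1/2 = 1/5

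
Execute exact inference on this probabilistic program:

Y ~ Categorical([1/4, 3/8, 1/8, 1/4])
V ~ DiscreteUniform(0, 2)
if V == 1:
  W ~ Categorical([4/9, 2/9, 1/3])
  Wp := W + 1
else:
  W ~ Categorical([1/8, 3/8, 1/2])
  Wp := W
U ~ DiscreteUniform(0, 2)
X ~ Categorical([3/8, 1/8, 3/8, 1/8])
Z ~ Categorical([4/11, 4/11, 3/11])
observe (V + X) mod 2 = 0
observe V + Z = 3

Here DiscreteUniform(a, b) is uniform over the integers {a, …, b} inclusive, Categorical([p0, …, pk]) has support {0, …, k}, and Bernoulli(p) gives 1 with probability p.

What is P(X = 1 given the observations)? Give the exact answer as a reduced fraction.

Enumerate traces; 144 have nonzero weight after conditioning:
  (Y=0, V=1, W=0, U=0, X=1, Z=2) weight 1/2376
  (Y=0, V=1, W=0, U=0, X=3, Z=2) weight 1/2376
  (Y=0, V=1, W=0, U=1, X=1, Z=2) weight 1/2376
  (Y=0, V=1, W=0, U=1, X=3, Z=2) weight 1/2376
  (Y=0, V=1, W=0, U=2, X=1, Z=2) weight 1/2376
  (Y=0, V=1, W=0, U=2, X=3, Z=2) weight 1/2376
  (Y=0, V=1, W=1, U=0, X=1, Z=2) weight 1/4752
  (Y=0, V=1, W=1, U=0, X=3, Z=2) weight 1/4752
  (Y=0, V=2, W=0, U=0, X=0, Z=1) weight 1/2112
  (Y=0, V=2, W=0, U=0, X=2, Z=1) weight 1/2112
  … 134 more
Group by X:
  weight(X=0) = 1/22
  weight(X=1) = 1/88
  weight(X=2) = 1/22
  weight(X=3) = 1/88
Total weight = 1/22 + 1/88 + 1/22 + 1/88 = 5/44
P(X=0 | obs) = 1/22 / 5/44 = 2/5
P(X=1 | obs) = 1/88 / 5/44 = 1/10
P(X=2 | obs) = 1/22 / 5/44 = 2/5
P(X=3 | obs) = 1/88 / 5/44 = 1/10

P(X = 1 | obs) = 1/10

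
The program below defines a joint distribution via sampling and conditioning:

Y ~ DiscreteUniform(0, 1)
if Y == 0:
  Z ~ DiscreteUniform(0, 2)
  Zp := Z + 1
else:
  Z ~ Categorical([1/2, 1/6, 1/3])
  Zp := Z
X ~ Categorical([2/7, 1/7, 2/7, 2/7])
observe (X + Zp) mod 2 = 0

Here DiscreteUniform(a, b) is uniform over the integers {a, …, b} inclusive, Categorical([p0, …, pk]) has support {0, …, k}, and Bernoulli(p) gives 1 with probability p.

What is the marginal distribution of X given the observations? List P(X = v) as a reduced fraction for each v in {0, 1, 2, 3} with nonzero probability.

P(X=0) = 14/43, P(X=1) = 5/43, P(X=2) = 14/43, P(X=3) = 10/43

Enumerate traces; 12 have nonzero weight after conditioning:
  (Y=0, Z=0, X=1) weight 1/42
  (Y=0, Z=0, X=3) weight 1/21
  (Y=0, Z=1, X=0) weight 1/21
  (Y=0, Z=1, X=2) weight 1/21
  (Y=0, Z=2, X=1) weight 1/42
  (Y=0, Z=2, X=3) weight 1/21
  (Y=1, Z=0, X=0) weight 1/14
  (Y=1, Z=0, X=2) weight 1/14
  … 4 more
Group by X:
  weight(X=0) = 1/6
  weight(X=1) = 5/84
  weight(X=2) = 1/6
  weight(X=3) = 5/42
Total weight = 1/6 + 5/84 + 1/6 + 5/42 = 43/84
P(X=0 | obs) = 1/6 / 43/84 = 14/43
P(X=1 | obs) = 5/84 / 43/84 = 5/43
P(X=2 | obs) = 1/6 / 43/84 = 14/43
P(X=3 | obs) = 5/42 / 43/84 = 10/43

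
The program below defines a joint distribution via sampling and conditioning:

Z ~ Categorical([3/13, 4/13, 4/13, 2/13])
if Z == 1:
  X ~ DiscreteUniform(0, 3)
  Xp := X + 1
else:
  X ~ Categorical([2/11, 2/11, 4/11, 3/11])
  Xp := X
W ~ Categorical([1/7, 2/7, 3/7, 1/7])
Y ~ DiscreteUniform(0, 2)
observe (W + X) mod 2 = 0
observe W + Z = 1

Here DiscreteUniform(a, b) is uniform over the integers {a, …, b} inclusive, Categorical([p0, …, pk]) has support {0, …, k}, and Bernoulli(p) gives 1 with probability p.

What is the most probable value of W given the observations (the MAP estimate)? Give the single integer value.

Enumerate traces; 12 have nonzero weight after conditioning:
  (Z=0, X=1, W=1, Y=0) weight 4/1001
  (Z=0, X=1, W=1, Y=1) weight 4/1001
  (Z=0, X=1, W=1, Y=2) weight 4/1001
  (Z=0, X=3, W=1, Y=0) weight 6/1001
  (Z=0, X=3, W=1, Y=1) weight 6/1001
  (Z=0, X=3, W=1, Y=2) weight 6/1001
  (Z=1, X=0, W=0, Y=0) weight 1/273
  (Z=1, X=0, W=0, Y=1) weight 1/273
  … 4 more
Group by W:
  weight(W=0) = 2/91
  weight(W=1) = 30/1001
Total weight = 2/91 + 30/1001 = 4/77
P(W=0 | obs) = 2/91 / 4/77 = 11/26
P(W=1 | obs) = 30/1001 / 4/77 = 15/26
argmax = 1

argmax_v P(W = v | obs) = 1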